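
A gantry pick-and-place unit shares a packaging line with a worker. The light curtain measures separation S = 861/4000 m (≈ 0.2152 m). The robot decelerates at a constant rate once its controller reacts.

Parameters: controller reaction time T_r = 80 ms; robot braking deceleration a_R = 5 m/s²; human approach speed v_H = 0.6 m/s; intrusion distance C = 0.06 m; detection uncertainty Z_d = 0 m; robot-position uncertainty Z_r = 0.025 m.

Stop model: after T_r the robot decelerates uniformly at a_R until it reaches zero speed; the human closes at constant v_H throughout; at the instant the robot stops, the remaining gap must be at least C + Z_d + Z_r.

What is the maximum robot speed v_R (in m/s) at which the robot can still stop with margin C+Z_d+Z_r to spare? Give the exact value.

collect terms ⇒ (1/10)·v_R² + (1/5)·v_R + (-329/4000) = 0
  disc = (1/5)² − 4·(1/10)·(-329/4000) = 729/10000 ; √disc = 27/100
  v_R = (−(1/5) + 27/100) / (2·(1/10)) = 7/20 m/s
check:
T_s = v_R/a_R = (7/20)/5 = 0.0700 s
robot in T_r: 0.3500·0.0800 = 0.0280 m
braking distance = 0.3500²/(2·5.0000) = 0.0123 m
human closes 0.6000·0.1500 = 0.0900 m
residual clearance needed = 0.0600+0.0000+0.0250 = 0.0850 m
sum ≈ 0.0280+0.0123+0.0900+0.0850 ≈ 0.2152 m = S ✓

v_R_max = 7/20 m/s = 0.3500 m/s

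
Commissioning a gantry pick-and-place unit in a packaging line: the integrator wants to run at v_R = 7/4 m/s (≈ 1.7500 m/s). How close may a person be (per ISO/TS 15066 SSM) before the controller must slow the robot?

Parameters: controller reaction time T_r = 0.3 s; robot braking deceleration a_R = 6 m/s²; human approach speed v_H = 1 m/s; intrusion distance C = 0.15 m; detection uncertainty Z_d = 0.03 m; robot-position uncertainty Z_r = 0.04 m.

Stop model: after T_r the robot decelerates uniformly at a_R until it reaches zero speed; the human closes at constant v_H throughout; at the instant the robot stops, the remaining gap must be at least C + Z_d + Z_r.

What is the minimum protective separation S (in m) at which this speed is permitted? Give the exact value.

stop time T_s = (7/4)/6 = 0.2917 s
robot covers v_R·T_r = 1.7500·0.3000 = 0.5250 m before braking
robot covers 1.7500·0.2917 − ½·6.0000·0.2917² = 0.2552 m while stopping
human over T_r+T_s: 1.0000·(0.3000+0.2917) = 0.5917 m
C+Z_d+Z_r = 0.1500+0.0300+0.0400 = 0.2200 m
S_min ≈ 0.5250+0.2552+0.5917+0.2200  ⇒  S_min = 2547/1600 m

S_min = 2547/1600 m = 1.5919 m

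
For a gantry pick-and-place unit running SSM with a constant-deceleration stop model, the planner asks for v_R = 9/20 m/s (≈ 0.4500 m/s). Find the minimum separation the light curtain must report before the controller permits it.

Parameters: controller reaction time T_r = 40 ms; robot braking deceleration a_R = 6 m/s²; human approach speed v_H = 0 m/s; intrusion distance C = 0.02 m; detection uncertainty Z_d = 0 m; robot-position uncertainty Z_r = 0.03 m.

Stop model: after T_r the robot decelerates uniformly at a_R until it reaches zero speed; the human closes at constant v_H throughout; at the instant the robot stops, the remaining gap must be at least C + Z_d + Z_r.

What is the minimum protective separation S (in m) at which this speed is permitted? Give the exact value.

braking lasts T_s = (9/20)/6 = 0.0750 s
reaction-phase robot travel = 0.4500·0.0400 = 0.0180 m
braking distance = 0.4500²/(2·6.0000) = 0.0169 m
human closes 0.0000·0.1150 = 0.0000 m
margins: 0.0200+0.0000+0.0300 = 0.0500 m
S_min ≈ 0.0180+0.0169+0.0000+0.0500  ⇒  S_min = 679/8000 m

S_min = 679/8000 m = 0.0849 m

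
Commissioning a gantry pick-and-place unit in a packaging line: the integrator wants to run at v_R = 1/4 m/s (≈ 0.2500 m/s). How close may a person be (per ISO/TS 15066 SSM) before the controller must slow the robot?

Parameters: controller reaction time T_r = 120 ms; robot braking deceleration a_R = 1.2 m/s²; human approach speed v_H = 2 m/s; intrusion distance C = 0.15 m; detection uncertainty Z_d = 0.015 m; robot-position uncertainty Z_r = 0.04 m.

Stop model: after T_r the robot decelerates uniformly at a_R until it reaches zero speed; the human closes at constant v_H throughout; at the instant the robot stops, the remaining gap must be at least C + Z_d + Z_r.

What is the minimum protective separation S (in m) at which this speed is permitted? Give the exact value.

braking lasts T_s = (1/4)/(6/5) = 0.2083 s
reaction-phase robot travel = 0.2500·0.1200 = 0.0300 m
braking distance = 0.2500²/(2·1.2000) = 0.0260 m
human over T_r+T_s: 2.0000·(0.1200+0.2083) = 0.6567 m
margins: 0.1500+0.0150+0.0400 = 0.2050 m
S_min ≈ 0.0300+0.0260+0.6567+0.2050  ⇒  S_min = 881/960 m

S_min = 881/960 m = 0.9177 m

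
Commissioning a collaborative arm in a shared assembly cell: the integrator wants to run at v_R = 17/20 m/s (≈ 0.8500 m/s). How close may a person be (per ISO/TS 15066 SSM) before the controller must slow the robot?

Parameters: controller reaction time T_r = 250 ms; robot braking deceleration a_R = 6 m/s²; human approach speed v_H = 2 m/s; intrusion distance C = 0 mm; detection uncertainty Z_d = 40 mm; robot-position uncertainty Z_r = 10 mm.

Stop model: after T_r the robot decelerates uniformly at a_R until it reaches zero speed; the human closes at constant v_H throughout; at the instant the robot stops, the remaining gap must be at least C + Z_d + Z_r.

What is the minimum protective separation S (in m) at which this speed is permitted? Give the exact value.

T_s = v_R/a_R = (17/20)/6 = 0.1417 s
robot covers v_R·T_r = 0.8500·0.2500 = 0.2125 m before braking
robot covers 0.8500·0.1417 − ½·6.0000·0.1417² = 0.0602 m while stopping
human closes 2.0000·0.3917 = 0.7833 m
margins: 0.0000+0.0400+0.0100 = 0.0500 m
S_min ≈ 0.2125+0.0602+0.7833+0.0500  ⇒  S_min = 5309/4800 m

S_min = 5309/4800 m = 1.1060 m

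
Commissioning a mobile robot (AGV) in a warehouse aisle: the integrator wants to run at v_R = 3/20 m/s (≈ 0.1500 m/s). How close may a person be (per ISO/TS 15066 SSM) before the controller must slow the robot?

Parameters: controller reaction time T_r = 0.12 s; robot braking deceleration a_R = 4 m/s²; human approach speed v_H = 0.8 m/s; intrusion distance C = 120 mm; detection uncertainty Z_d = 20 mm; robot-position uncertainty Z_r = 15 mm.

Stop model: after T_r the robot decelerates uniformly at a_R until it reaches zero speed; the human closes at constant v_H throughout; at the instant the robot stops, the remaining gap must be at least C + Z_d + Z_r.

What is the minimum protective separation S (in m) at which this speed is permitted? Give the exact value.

S_min = 4829/16000 m = 0.3018 m

stop time T_s = (3/20)/4 = 0.0375 s
reaction-phase robot travel = 0.1500·0.1200 = 0.0180 m
robot covers 0.1500·0.0375 − ½·4.0000·0.0375² = 0.0028 m while stopping
person approaches 0.8000·(0.1200+0.0375) = 0.1260 m
C+Z_d+Z_r = 0.1200+0.0200+0.0150 = 0.1550 m
S_min ≈ 0.0180+0.0028+0.1260+0.1550  ⇒  S_min = 4829/16000 m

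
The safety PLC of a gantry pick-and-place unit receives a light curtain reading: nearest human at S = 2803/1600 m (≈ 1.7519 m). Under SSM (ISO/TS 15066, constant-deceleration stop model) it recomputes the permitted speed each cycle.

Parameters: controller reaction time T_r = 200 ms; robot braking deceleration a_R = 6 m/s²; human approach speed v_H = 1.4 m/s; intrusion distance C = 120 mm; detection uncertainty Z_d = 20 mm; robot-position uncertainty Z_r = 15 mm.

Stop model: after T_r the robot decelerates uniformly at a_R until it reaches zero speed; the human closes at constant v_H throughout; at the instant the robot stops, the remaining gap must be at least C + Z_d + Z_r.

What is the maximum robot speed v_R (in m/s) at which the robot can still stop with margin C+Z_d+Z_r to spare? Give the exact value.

v_R_max = 43/20 m/s = 2.1500 m/s

quadratic (1/12)·v² + (13/30)·v + (-2107/1600) = 0
  disc = (13/30)² − 4·(1/12)·(-2107/1600) = 361/576 ; √disc = 19/24
  v_R = (−(13/30) + 19/24) / (2·(1/12)) = 43/20 m/s
check:
stop time T_s = (43/20)/6 = 0.3583 s
robot in T_r: 2.1500·0.2000 = 0.4300 m
robot under decel: 2.1500²/(2·6.0000) = 0.3852 m
human over T_r+T_s: 1.4000·(0.2000+0.3583) = 0.7817 m
C+Z_d+Z_r = 0.1200+0.0200+0.0150 = 0.1550 m
sum ≈ 0.4300+0.3852+0.7817+0.1550 ≈ 1.7519 m = S ✓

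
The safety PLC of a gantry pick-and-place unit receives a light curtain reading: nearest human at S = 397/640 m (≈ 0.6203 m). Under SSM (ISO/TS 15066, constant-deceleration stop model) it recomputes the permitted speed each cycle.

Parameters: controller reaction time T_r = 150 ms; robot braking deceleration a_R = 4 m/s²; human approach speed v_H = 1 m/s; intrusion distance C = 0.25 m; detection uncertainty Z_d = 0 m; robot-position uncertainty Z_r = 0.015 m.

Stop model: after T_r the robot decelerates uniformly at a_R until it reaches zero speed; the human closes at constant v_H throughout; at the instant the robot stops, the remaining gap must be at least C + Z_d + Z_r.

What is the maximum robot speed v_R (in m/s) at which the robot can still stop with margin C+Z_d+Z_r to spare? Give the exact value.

at the boundary: (1/8)·v² + (2/5)·v + (-657/3200) = 0
  disc = (2/5)² − 4·(1/8)·(-657/3200) = 1681/6400 ; √disc = 41/80
  v_R = (−(2/5) + 41/80) / (2·(1/8)) = 9/20 m/s
check:
braking lasts T_s = (9/20)/4 = 0.1125 s
reaction-phase robot travel = 0.4500·0.1500 = 0.0675 m
braking distance = 0.4500²/(2·4.0000) = 0.0253 m
human over T_r+T_s: 1.0000·(0.1500+0.1125) = 0.2625 m
C+Z_d+Z_r = 0.2500+0.0000+0.0150 = 0.2650 m
sum ≈ 0.0675+0.0253+0.2625+0.2650 ≈ 0.6203 m = S ✓

v_R_max = 9/20 m/s = 0.4500 m/s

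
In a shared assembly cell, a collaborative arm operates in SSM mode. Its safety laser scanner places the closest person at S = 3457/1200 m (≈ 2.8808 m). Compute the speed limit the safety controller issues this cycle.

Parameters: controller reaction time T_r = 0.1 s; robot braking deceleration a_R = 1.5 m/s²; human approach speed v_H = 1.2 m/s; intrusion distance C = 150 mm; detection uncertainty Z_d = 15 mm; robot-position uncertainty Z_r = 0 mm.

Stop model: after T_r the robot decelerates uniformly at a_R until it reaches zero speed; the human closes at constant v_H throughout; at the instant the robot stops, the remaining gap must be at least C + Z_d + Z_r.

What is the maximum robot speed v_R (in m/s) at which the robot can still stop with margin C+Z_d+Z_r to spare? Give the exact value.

collect terms ⇒ (1/3)·v_R² + (9/10)·v_R + (-623/240) = 0
  disc = (9/10)² − 4·(1/3)·(-623/240) = 961/225 ; √disc = 31/15
  v_R = (−(9/10) + 31/15) / (2·(1/3)) = 7/4 m/s
check:
braking lasts T_s = (7/4)/(3/2) = 1.1667 s
robot in T_r: 1.7500·0.1000 = 0.1750 m
robot under decel: 1.7500²/(2·1.5000) = 1.0208 m
person approaches 1.2000·(0.1000+1.1667) = 1.5200 m
residual clearance needed = 0.1500+0.0150+0.0000 = 0.1650 m
sum ≈ 0.1750+1.0208+1.5200+0.1650 ≈ 2.8808 m = S ✓

v_R_max = 7/4 m/s = 1.7500 m/s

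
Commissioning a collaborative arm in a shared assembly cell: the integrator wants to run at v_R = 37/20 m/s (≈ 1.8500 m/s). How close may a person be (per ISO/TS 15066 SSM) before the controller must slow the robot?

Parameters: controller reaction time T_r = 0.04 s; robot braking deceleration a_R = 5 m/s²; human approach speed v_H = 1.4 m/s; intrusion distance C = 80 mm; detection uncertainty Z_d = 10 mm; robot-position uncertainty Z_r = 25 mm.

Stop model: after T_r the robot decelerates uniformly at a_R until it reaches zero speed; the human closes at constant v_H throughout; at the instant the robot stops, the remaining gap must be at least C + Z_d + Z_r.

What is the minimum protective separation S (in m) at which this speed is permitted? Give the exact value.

S_min = 4421/4000 m = 1.1053 m

stop time T_s = (37/20)/5 = 0.3700 s
reaction-phase robot travel = 1.8500·0.0400 = 0.0740 m
robot covers 1.8500·0.3700 − ½·5.0000·0.3700² = 0.3422 m while stopping
human over T_r+T_s: 1.4000·(0.0400+0.3700) = 0.5740 m
margins: 0.0800+0.0100+0.0250 = 0.1150 m
S_min ≈ 0.0740+0.3422+0.5740+0.1150  ⇒  S_min = 4421/4000 m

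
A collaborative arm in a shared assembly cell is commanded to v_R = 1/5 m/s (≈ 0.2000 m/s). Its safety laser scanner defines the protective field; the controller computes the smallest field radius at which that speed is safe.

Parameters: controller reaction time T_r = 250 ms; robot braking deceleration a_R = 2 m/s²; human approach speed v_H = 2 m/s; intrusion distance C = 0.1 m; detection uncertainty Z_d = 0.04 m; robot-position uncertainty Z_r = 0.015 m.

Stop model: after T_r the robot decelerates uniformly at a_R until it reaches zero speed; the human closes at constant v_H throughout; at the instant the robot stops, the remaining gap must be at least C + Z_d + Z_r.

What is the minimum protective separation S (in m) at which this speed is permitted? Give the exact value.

S_min = 183/200 m = 0.9150 m

stop time T_s = (1/5)/2 = 0.1000 s
robot covers v_R·T_r = 0.2000·0.2500 = 0.0500 m before braking
braking distance = 0.2000²/(2·2.0000) = 0.0100 m
human closes 2.0000·0.3500 = 0.7000 m
residual clearance needed = 0.1000+0.0400+0.0150 = 0.1550 m
S_min ≈ 0.0500+0.0100+0.7000+0.1550  ⇒  S_min = 183/200 m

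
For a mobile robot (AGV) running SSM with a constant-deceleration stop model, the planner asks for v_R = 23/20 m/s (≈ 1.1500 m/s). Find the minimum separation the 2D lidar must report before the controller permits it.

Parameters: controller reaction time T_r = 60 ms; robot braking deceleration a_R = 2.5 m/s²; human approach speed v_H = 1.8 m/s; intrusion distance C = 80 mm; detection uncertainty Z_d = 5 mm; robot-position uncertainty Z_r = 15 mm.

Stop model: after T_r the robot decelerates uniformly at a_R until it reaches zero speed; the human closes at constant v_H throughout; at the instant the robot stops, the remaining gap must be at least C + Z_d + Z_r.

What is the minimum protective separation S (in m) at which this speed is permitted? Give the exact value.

T_s = v_R/a_R = (23/20)/(5/2) = 0.4600 s
robot covers v_R·T_r = 1.1500·0.0600 = 0.0690 m before braking
robot under decel: 1.1500²/(2·2.5000) = 0.2645 m
human over T_r+T_s: 1.8000·(0.0600+0.4600) = 0.9360 m
margins: 0.0800+0.0050+0.0150 = 0.1000 m
S_min ≈ 0.0690+0.2645+0.9360+0.1000  ⇒  S_min = 2739/2000 m

S_min = 2739/2000 m = 1.3695 m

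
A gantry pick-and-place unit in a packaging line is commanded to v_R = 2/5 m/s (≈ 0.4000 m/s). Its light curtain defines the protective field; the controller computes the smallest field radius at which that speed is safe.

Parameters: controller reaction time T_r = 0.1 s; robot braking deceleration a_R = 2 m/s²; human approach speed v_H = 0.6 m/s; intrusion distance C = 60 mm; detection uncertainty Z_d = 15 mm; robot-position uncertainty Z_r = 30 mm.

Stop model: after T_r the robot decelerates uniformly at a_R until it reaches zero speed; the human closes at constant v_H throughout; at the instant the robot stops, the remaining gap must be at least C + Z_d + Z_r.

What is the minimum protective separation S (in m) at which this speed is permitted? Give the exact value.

T_s = v_R/a_R = (2/5)/2 = 0.2000 s
reaction-phase robot travel = 0.4000·0.1000 = 0.0400 m
braking distance = 0.4000²/(2·2.0000) = 0.0400 m
human closes 0.6000·0.3000 = 0.1800 m
margins: 0.0600+0.0150+0.0300 = 0.1050 m
S_min ≈ 0.0400+0.0400+0.1800+0.1050  ⇒  S_min = 73/200 m

S_min = 73/200 m = 0.3650 m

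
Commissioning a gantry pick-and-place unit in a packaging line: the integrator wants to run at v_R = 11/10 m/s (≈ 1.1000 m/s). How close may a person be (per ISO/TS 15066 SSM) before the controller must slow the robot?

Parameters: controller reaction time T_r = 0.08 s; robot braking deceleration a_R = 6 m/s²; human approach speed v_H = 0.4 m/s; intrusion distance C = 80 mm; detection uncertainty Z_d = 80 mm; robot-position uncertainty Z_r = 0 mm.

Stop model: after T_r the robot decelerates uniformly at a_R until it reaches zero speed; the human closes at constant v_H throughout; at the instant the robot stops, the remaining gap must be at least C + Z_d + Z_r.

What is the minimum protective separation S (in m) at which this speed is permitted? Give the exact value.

S_min = 109/240 m = 0.4542 m

T_s = v_R/a_R = (11/10)/6 = 0.1833 s
robot covers v_R·T_r = 1.1000·0.0800 = 0.0880 m before braking
robot under decel: 1.1000²/(2·6.0000) = 0.1008 m
human over T_r+T_s: 0.4000·(0.0800+0.1833) = 0.1053 m
residual clearance needed = 0.0800+0.0800+0.0000 = 0.1600 m
S_min ≈ 0.0880+0.1008+0.1053+0.1600  ⇒  S_min = 109/240 m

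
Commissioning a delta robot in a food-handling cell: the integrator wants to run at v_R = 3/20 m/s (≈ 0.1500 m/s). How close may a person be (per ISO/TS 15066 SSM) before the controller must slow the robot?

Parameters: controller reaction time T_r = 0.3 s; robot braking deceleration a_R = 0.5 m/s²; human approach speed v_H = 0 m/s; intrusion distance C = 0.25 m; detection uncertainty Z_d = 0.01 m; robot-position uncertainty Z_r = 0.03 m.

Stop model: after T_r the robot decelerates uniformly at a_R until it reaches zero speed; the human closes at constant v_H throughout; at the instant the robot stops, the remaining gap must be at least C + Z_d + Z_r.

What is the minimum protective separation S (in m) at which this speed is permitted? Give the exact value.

stop time T_s = (3/20)/(1/2) = 0.3000 s
robot covers v_R·T_r = 0.1500·0.3000 = 0.0450 m before braking
braking distance = 0.1500²/(2·0.5000) = 0.0225 m
person approaches 0.0000·(0.3000+0.3000) = 0.0000 m
residual clearance needed = 0.2500+0.0100+0.0300 = 0.2900 m
S_min ≈ 0.0450+0.0225+0.0000+0.2900  ⇒  S_min = 143/400 m

S_min = 143/400 m = 0.3575 m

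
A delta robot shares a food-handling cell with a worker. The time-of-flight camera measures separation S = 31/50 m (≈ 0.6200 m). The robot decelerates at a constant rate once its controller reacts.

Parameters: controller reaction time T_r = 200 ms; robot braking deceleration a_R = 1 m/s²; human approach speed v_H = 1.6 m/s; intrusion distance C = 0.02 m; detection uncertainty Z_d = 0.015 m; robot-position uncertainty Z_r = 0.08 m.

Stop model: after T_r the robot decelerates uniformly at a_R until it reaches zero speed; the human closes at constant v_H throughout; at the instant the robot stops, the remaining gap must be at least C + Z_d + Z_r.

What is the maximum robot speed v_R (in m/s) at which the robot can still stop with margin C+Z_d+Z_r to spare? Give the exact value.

v_R_max = 1/10 m/s = 0.1000 m/s

at the boundary: (1/2)·v² + (9/5)·v + (-37/200) = 0
  disc = (9/5)² − 4·(1/2)·(-37/200) = 361/100 ; √disc = 19/10
  v_R = (−(9/5) + 19/10) / (2·(1/2)) = 1/10 m/s
check:
stop time T_s = (1/10)/1 = 0.1000 s
reaction-phase robot travel = 0.1000·0.2000 = 0.0200 m
braking distance = 0.1000²/(2·1.0000) = 0.0050 m
person approaches 1.6000·(0.2000+0.1000) = 0.4800 m
margins: 0.0200+0.0150+0.0800 = 0.1150 m
sum ≈ 0.0200+0.0050+0.4800+0.1150 ≈ 0.6200 m = S ✓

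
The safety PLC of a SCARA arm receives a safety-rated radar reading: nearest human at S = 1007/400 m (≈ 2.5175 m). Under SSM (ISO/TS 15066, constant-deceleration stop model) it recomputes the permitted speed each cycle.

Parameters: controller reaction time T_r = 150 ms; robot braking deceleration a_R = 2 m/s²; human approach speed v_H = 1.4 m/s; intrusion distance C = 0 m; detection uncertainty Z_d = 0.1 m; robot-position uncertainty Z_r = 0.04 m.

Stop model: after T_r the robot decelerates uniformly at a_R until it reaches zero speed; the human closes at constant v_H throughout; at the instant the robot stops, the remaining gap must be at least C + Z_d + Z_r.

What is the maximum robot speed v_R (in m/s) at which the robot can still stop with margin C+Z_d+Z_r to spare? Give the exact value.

quadratic (1/4)·v² + (17/20)·v + (-867/400) = 0
  disc = (17/20)² − 4·(1/4)·(-867/400) = 289/100 ; √disc = 17/10
  v_R = (−(17/20) + 17/10) / (2·(1/4)) = 17/10 m/s
check:
T_s = v_R/a_R = (17/10)/2 = 0.8500 s
robot in T_r: 1.7000·0.1500 = 0.2550 m
robot covers 1.7000·0.8500 − ½·2.0000·0.8500² = 0.7225 m while stopping
human over T_r+T_s: 1.4000·(0.1500+0.8500) = 1.4000 m
C+Z_d+Z_r = 0.0000+0.1000+0.0400 = 0.1400 m
sum ≈ 0.2550+0.7225+1.4000+0.1400 ≈ 2.5175 m = S ✓

v_R_max = 17/10 m/s = 1.7000 m/s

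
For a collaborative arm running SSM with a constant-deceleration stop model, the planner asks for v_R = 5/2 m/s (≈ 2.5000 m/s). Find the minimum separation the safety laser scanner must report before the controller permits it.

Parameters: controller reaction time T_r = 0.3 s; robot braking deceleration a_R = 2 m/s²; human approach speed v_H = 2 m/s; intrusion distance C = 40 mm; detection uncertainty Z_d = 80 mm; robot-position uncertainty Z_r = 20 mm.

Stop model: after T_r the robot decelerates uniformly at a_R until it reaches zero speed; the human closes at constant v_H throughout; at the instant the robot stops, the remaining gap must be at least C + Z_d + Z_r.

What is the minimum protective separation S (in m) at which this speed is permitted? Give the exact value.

S_min = 2221/400 m = 5.5525 m

braking lasts T_s = (5/2)/2 = 1.2500 s
reaction-phase robot travel = 2.5000·0.3000 = 0.7500 m
robot covers 2.5000·1.2500 − ½·2.0000·1.2500² = 1.5625 m while stopping
human closes 2.0000·1.5500 = 3.1000 m
residual clearance needed = 0.0400+0.0800+0.0200 = 0.1400 m
S_min ≈ 0.7500+1.5625+3.1000+0.1400  ⇒  S_min = 2221/400 m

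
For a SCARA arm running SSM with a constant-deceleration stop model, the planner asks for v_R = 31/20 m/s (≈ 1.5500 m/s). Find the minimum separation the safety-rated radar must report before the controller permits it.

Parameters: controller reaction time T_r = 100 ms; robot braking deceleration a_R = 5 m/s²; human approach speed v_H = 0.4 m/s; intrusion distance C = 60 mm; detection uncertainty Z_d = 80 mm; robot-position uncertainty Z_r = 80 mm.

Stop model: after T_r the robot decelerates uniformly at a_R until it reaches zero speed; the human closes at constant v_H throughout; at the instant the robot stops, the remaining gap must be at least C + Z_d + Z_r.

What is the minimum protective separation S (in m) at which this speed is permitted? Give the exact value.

S_min = 3117/4000 m = 0.7792 m

stop time T_s = (31/20)/5 = 0.3100 s
robot covers v_R·T_r = 1.5500·0.1000 = 0.1550 m before braking
robot under decel: 1.5500²/(2·5.0000) = 0.2402 m
human over T_r+T_s: 0.4000·(0.1000+0.3100) = 0.1640 m
C+Z_d+Z_r = 0.0600+0.0800+0.0800 = 0.2200 m
S_min ≈ 0.1550+0.2402+0.1640+0.2200  ⇒  S_min = 3117/4000 m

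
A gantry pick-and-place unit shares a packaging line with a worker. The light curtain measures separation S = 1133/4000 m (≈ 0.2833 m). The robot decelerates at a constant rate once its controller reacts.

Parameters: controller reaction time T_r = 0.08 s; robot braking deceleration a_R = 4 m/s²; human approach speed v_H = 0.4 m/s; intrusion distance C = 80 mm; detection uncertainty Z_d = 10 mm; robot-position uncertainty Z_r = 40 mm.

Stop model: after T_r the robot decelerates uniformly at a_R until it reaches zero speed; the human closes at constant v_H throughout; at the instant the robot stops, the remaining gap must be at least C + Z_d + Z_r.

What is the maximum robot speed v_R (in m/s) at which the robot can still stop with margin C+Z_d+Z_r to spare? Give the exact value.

v_R_max = 1/2 m/s = 0.5000 m/s

quadratic (1/8)·v² + (9/50)·v + (-97/800) = 0
  disc = (9/50)² − 4·(1/8)·(-97/800) = 3721/40000 ; √disc = 61/200
  v_R = (−(9/50) + 61/200) / (2·(1/8)) = 1/2 m/s
check:
braking lasts T_s = (1/2)/4 = 0.1250 s
robot in T_r: 0.5000·0.0800 = 0.0400 m
robot under decel: 0.5000²/(2·4.0000) = 0.0312 m
human over T_r+T_s: 0.4000·(0.0800+0.1250) = 0.0820 m
margins: 0.0800+0.0100+0.0400 = 0.1300 m
sum ≈ 0.0400+0.0312+0.0820+0.1300 ≈ 0.2833 m = S ✓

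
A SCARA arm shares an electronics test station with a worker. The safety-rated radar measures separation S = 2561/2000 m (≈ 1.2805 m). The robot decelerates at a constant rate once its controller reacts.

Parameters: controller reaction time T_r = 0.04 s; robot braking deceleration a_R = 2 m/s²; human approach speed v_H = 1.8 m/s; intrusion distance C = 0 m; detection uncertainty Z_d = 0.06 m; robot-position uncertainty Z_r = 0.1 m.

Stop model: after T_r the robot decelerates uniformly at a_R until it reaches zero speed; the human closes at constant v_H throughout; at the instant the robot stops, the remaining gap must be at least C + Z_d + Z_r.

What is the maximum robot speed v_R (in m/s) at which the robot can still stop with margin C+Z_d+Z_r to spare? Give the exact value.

collect terms ⇒ (1/4)·v_R² + (47/50)·v_R + (-2097/2000) = 0
  disc = (47/50)² − 4·(1/4)·(-2097/2000) = 19321/10000 ; √disc = 139/100
  v_R = (−(47/50) + 139/100) / (2·(1/4)) = 9/10 m/s
check:
T_s = v_R/a_R = (9/10)/2 = 0.4500 s
robot in T_r: 0.9000·0.0400 = 0.0360 m
robot covers 0.9000·0.4500 − ½·2.0000·0.4500² = 0.2025 m while stopping
person approaches 1.8000·(0.0400+0.4500) = 0.8820 m
margins: 0.0000+0.0600+0.1000 = 0.1600 m
sum ≈ 0.0360+0.2025+0.8820+0.1600 ≈ 1.2805 m = S ✓

v_R_max = 9/10 m/s = 0.9000 m/s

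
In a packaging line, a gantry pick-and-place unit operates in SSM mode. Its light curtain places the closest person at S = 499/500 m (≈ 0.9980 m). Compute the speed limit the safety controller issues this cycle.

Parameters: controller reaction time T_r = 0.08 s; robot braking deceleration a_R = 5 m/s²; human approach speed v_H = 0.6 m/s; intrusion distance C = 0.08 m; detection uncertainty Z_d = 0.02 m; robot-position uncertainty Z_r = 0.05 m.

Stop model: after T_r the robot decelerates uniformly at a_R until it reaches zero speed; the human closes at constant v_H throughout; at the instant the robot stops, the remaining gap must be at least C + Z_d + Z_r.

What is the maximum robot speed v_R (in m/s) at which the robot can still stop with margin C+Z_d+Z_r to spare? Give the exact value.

collect terms ⇒ (1/10)·v_R² + (1/5)·v_R + (-4/5) = 0
  disc = (1/5)² − 4·(1/10)·(-4/5) = 9/25 ; √disc = 3/5
  v_R = (−(1/5) + 3/5) / (2·(1/10)) = 2 m/s
check:
T_s = v_R/a_R = 2/5 = 0.4000 s
robot covers v_R·T_r = 2.0000·0.0800 = 0.1600 m before braking
robot covers 2.0000·0.4000 − ½·5.0000·0.4000² = 0.4000 m while stopping
person approaches 0.6000·(0.0800+0.4000) = 0.2880 m
residual clearance needed = 0.0800+0.0200+0.0500 = 0.1500 m
sum ≈ 0.1600+0.4000+0.2880+0.1500 ≈ 0.9980 m = S ✓

v_R_max = 2 m/s = 2.0000 m/s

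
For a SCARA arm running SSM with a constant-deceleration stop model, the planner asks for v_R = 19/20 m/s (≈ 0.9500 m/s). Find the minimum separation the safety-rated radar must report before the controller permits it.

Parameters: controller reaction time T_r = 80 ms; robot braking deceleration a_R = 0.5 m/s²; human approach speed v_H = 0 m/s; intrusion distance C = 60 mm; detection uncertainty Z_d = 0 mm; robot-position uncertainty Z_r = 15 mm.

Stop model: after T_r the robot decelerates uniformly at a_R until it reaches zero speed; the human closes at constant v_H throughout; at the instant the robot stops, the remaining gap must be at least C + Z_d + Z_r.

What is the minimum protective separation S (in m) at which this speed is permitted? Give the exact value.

S_min = 2107/2000 m = 1.0535 m

T_s = v_R/a_R = (19/20)/(1/2) = 1.9000 s
reaction-phase robot travel = 0.9500·0.0800 = 0.0760 m
braking distance = 0.9500²/(2·0.5000) = 0.9025 m
human over T_r+T_s: 0.0000·(0.0800+1.9000) = 0.0000 m
margins: 0.0600+0.0000+0.0150 = 0.0750 m
S_min ≈ 0.0760+0.9025+0.0000+0.0750  ⇒  S_min = 2107/2000 m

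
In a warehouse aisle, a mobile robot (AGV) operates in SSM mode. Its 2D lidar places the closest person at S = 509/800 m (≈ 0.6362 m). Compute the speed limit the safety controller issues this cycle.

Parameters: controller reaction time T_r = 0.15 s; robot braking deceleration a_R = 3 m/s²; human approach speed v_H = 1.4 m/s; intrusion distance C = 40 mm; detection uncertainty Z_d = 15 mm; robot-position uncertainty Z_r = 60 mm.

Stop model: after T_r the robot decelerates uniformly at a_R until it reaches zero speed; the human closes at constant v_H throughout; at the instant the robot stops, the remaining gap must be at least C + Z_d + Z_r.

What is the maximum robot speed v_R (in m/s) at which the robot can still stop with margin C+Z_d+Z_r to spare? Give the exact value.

v_R_max = 9/20 m/s = 0.4500 m/s

quadratic (1/6)·v² + (37/60)·v + (-249/800) = 0
  disc = (37/60)² − 4·(1/6)·(-249/800) = 529/900 ; √disc = 23/30
  v_R = (−(37/60) + 23/30) / (2·(1/6)) = 9/20 m/s
check:
braking lasts T_s = (9/20)/3 = 0.1500 s
reaction-phase robot travel = 0.4500·0.1500 = 0.0675 m
robot covers 0.4500·0.1500 − ½·3.0000·0.1500² = 0.0338 m while stopping
person approaches 1.4000·(0.1500+0.1500) = 0.4200 m
residual clearance needed = 0.0400+0.0150+0.0600 = 0.1150 m
sum ≈ 0.0675+0.0338+0.4200+0.1150 ≈ 0.6362 m = S ✓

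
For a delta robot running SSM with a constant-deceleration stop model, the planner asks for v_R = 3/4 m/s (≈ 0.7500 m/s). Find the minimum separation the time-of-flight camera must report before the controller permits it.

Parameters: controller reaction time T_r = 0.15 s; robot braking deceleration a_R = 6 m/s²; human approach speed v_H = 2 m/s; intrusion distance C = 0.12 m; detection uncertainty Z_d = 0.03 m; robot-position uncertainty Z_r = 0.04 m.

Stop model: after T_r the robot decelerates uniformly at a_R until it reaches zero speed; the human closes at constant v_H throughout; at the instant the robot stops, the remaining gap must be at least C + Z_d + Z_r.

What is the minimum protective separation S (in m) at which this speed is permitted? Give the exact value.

S_min = 1439/1600 m = 0.8994 m

braking lasts T_s = (3/4)/6 = 0.1250 s
robot in T_r: 0.7500·0.1500 = 0.1125 m
robot covers 0.7500·0.1250 − ½·6.0000·0.1250² = 0.0469 m while stopping
person approaches 2.0000·(0.1500+0.1250) = 0.5500 m
C+Z_d+Z_r = 0.1200+0.0300+0.0400 = 0.1900 m
S_min ≈ 0.1125+0.0469+0.5500+0.1900  ⇒  S_min = 1439/1600 m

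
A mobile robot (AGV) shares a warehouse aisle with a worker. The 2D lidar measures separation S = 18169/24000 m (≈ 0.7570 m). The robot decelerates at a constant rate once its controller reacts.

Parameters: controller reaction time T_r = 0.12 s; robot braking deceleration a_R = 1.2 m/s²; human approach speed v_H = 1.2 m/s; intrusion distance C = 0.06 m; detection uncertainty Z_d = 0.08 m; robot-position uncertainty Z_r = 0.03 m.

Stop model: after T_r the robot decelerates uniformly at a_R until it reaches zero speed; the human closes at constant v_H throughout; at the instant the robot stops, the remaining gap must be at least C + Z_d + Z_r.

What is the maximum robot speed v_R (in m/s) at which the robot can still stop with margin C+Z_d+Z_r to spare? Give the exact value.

v_R_max = 7/20 m/s = 0.3500 m/s

quadratic (5/12)·v² + (28/25)·v + (-10633/24000) = 0
  disc = (28/25)² − 4·(5/12)·(-10633/24000) = 717409/360000 ; √disc = 847/600
  v_R = (−(28/25) + 847/600) / (2·(5/12)) = 7/20 m/s
check:
stop time T_s = (7/20)/(6/5) = 0.2917 s
robot in T_r: 0.3500·0.1200 = 0.0420 m
robot under decel: 0.3500²/(2·1.2000) = 0.0510 m
human closes 1.2000·0.4117 = 0.4940 m
residual clearance needed = 0.0600+0.0800+0.0300 = 0.1700 m
sum ≈ 0.0420+0.0510+0.4940+0.1700 ≈ 0.7570 m = S ✓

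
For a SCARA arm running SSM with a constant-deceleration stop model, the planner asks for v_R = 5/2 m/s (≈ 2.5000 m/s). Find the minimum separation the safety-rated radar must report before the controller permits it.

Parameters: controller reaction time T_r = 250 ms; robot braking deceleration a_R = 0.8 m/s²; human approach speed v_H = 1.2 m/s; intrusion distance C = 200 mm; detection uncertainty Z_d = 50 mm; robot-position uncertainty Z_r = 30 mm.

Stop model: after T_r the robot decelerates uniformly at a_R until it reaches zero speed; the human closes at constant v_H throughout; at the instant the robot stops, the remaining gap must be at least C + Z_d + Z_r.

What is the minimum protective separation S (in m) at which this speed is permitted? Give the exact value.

stop time T_s = (5/2)/(4/5) = 3.1250 s
robot in T_r: 2.5000·0.2500 = 0.6250 m
robot under decel: 2.5000²/(2·0.8000) = 3.9062 m
human over T_r+T_s: 1.2000·(0.2500+3.1250) = 4.0500 m
C+Z_d+Z_r = 0.2000+0.0500+0.0300 = 0.2800 m
S_min ≈ 0.6250+3.9062+4.0500+0.2800  ⇒  S_min = 7089/800 m

S_min = 7089/800 m = 8.8613 m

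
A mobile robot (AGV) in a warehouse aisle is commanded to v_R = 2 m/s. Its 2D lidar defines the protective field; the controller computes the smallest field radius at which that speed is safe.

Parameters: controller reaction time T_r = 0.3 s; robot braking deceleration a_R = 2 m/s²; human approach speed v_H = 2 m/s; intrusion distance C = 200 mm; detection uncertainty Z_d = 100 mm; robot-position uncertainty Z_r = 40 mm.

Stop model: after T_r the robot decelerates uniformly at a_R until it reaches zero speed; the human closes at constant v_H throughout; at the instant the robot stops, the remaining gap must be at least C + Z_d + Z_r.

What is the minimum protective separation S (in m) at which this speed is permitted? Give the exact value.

braking lasts T_s = 2/2 = 1.0000 s
reaction-phase robot travel = 2.0000·0.3000 = 0.6000 m
braking distance = 2.0000²/(2·2.0000) = 1.0000 m
person approaches 2.0000·(0.3000+1.0000) = 2.6000 m
C+Z_d+Z_r = 0.2000+0.1000+0.0400 = 0.3400 m
S_min ≈ 0.6000+1.0000+2.6000+0.3400  ⇒  S_min = 227/50 m

S_min = 227/50 m = 4.5400 m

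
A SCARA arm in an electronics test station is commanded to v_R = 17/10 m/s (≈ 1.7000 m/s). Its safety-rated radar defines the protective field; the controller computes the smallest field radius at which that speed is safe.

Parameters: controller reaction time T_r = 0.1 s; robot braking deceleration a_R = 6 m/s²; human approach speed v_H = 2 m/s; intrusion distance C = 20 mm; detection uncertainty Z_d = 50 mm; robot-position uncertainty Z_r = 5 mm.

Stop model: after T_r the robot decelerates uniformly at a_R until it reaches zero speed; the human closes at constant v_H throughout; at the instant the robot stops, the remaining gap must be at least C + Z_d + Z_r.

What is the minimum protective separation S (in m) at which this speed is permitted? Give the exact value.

S_min = 501/400 m = 1.2525 m

T_s = v_R/a_R = (17/10)/6 = 0.2833 s
reaction-phase robot travel = 1.7000·0.1000 = 0.1700 m
robot covers 1.7000·0.2833 − ½·6.0000·0.2833² = 0.2408 m while stopping
human closes 2.0000·0.3833 = 0.7667 m
margins: 0.0200+0.0500+0.0050 = 0.0750 m
S_min ≈ 0.1700+0.2408+0.7667+0.0750  ⇒  S_min = 501/400 m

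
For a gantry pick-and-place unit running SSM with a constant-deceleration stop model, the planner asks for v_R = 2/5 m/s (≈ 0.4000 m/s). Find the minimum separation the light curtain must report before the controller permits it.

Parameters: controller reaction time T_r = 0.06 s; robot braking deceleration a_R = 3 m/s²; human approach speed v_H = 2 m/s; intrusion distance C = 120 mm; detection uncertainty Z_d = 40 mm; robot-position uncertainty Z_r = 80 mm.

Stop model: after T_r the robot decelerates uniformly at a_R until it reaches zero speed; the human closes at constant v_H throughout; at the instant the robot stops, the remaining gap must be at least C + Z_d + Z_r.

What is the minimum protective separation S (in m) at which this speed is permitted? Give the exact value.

S_min = 254/375 m = 0.6773 m

stop time T_s = (2/5)/3 = 0.1333 s
robot in T_r: 0.4000·0.0600 = 0.0240 m
robot covers 0.4000·0.1333 − ½·3.0000·0.1333² = 0.0267 m while stopping
human over T_r+T_s: 2.0000·(0.0600+0.1333) = 0.3867 m
residual clearance needed = 0.1200+0.0400+0.0800 = 0.2400 m
S_min ≈ 0.0240+0.0267+0.3867+0.2400  ⇒  S_min = 254/375 m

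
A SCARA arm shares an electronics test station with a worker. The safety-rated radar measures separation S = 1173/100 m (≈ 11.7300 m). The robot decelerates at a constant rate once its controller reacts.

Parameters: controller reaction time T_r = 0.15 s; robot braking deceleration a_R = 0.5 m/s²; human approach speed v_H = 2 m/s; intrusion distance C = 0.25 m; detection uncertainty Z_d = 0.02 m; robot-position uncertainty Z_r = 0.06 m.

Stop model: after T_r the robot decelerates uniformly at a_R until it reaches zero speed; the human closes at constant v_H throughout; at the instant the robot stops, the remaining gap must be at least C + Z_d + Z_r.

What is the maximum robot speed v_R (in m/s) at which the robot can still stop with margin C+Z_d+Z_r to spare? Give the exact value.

v_R_max = 37/20 m/s = 1.8500 m/s

quadratic (1)·v² + (83/20)·v + (-111/10) = 0
  disc = (83/20)² − 4·(1)·(-111/10) = 24649/400 ; √disc = 157/20
  v_R = (−(83/20) + 157/20) / (2·(1)) = 37/20 m/s
check:
stop time T_s = (37/20)/(1/2) = 3.7000 s
robot in T_r: 1.8500·0.1500 = 0.2775 m
robot covers 1.8500·3.7000 − ½·0.5000·3.7000² = 3.4225 m while stopping
human over T_r+T_s: 2.0000·(0.1500+3.7000) = 7.7000 m
C+Z_d+Z_r = 0.2500+0.0200+0.0600 = 0.3300 m
sum ≈ 0.2775+3.4225+7.7000+0.3300 ≈ 11.7300 m = S ✓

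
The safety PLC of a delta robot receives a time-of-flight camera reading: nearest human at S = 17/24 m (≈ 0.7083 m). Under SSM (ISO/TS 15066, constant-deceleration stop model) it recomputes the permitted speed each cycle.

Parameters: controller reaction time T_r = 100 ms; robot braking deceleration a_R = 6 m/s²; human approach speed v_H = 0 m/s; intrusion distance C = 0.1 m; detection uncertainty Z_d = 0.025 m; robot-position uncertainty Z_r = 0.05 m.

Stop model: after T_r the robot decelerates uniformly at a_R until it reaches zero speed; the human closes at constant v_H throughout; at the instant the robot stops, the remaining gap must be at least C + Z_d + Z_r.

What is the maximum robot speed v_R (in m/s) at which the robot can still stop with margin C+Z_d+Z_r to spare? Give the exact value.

v_R_max = 2 m/s = 2.0000 m/s

quadratic (1/12)·v² + (1/10)·v + (-8/15) = 0
  disc = (1/10)² − 4·(1/12)·(-8/15) = 169/900 ; √disc = 13/30
  v_R = (−(1/10) + 13/30) / (2·(1/12)) = 2 m/s
check:
braking lasts T_s = 2/6 = 0.3333 s
robot in T_r: 2.0000·0.1000 = 0.2000 m
braking distance = 2.0000²/(2·6.0000) = 0.3333 m
human closes 0.0000·0.4333 = 0.0000 m
margins: 0.1000+0.0250+0.0500 = 0.1750 m
sum ≈ 0.2000+0.3333+0.0000+0.1750 ≈ 0.7083 m = S ✓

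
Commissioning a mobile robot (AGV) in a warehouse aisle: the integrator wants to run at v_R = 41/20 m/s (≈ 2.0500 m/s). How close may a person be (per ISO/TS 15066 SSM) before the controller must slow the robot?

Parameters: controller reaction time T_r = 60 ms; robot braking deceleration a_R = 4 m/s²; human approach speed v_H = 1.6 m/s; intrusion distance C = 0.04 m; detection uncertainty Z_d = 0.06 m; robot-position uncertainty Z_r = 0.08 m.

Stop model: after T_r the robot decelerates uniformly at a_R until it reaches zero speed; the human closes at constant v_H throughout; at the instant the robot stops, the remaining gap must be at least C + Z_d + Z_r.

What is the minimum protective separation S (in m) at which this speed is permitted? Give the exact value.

T_s = v_R/a_R = (41/20)/4 = 0.5125 s
robot in T_r: 2.0500·0.0600 = 0.1230 m
robot covers 2.0500·0.5125 − ½·4.0000·0.5125² = 0.5253 m while stopping
human over T_r+T_s: 1.6000·(0.0600+0.5125) = 0.9160 m
C+Z_d+Z_r = 0.0400+0.0600+0.0800 = 0.1800 m
S_min ≈ 0.1230+0.5253+0.9160+0.1800  ⇒  S_min = 27909/16000 m

S_min = 27909/16000 m = 1.7443 m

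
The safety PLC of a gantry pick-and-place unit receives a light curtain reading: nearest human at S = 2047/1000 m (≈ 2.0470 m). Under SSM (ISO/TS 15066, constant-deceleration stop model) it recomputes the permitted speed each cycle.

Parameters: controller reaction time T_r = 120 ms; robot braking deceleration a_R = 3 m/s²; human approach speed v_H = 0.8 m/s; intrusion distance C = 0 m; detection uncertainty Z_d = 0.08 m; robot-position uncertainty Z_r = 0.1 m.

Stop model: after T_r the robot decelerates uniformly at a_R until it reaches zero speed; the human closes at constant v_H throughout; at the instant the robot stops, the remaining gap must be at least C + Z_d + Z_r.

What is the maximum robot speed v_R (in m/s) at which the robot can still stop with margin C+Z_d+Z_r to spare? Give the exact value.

v_R_max = 23/10 m/s = 2.3000 m/s

quadratic (1/6)·v² + (29/75)·v + (-1771/1000) = 0
  disc = (29/75)² − 4·(1/6)·(-1771/1000) = 29929/22500 ; √disc = 173/150
  v_R = (−(29/75) + 173/150) / (2·(1/6)) = 23/10 m/s
check:
braking lasts T_s = (23/10)/3 = 0.7667 s
reaction-phase robot travel = 2.3000·0.1200 = 0.2760 m
robot under decel: 2.3000²/(2·3.0000) = 0.8817 m
human closes 0.8000·0.8867 = 0.7093 m
C+Z_d+Z_r = 0.0000+0.0800+0.1000 = 0.1800 m
sum ≈ 0.2760+0.8817+0.7093+0.1800 ≈ 2.0470 m = S ✓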